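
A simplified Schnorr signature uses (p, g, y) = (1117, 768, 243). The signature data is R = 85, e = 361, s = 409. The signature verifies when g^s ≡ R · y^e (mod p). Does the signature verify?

verifies

g^s mod p:
768^2 = 589824 ≡ 48
768^4 ≡ 48^2 = 2304 ≡ 70
768^8 ≡ 70^2 = 4900 ≡ 432
768^16 ≡ 432^2 = 186624 ≡ 85
768^32 ≡ 85^2 = 7225 ≡ 523
768^64 ≡ 523^2 = 273529 ≡ 981
768^128 ≡ 981^2 = 962361 ≡ 624
768^256 ≡ 624^2 = 389376 ≡ 660
409 = 256 + 128 + 16 + 8 + 1, so 768^409 ≡ 660·624·85·432·768 ≡ 910 (mod 1117)
R · y^e mod p:
243^2 = 59049 ≡ 965
243^4 ≡ 965^2 = 931225 ≡ 764
243^8 ≡ 764^2 = 583696 ≡ 622
243^16 ≡ 622^2 = 386884 ≡ 402
243^32 ≡ 402^2 = 161604 ≡ 756
243^64 ≡ 756^2 = 571536 ≡ 749
243^128 ≡ 749^2 = 561001 ≡ 267
243^256 ≡ 267^2 = 71289 ≡ 918
361 = 256 + 64 + 32 + 8 + 1, so 243^361 ≡ 918·749·756·622·243 ≡ 1062 (mod 1117)
85·1062 = 90270 ≡ 910 (mod 1117)
910 ≡ 910 (mod 1117); signature holds.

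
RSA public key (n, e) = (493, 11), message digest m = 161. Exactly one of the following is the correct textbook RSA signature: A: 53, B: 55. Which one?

A

Candidate A: 53^2 = 2809 ≡ 344; 53^4 ≡ 344^2 = 118336 ≡ 16; 53^8 ≡ 16^2 = 256; 11 = 8 + 2 + 1, so 53^11 ≡ 256·344·53 ≡ 161 (mod 493)
  → matches m = 161
Candidate B: 55^2 = 3025 ≡ 67; 55^4 ≡ 67^2 = 4489 ≡ 52; 55^8 ≡ 52^2 = 2704 ≡ 239; 11 = 8 + 2 + 1, so 55^11 ≡ 239·67·55 ≡ 217 (mod 493)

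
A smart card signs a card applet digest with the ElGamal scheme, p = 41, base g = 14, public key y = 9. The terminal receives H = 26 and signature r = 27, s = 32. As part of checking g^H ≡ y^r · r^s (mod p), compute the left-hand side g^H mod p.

14^2 = 196 ≡ 32
14^4 ≡ 32^2 = 1024 ≡ 40
14^8 ≡ 40^2 = 1600 ≡ 1
14^16 ≡ 1^2 = 1
26 = 16 + 8 + 2, so 14^26 ≡ 1·1·32 ≡ 32 (mod 41)

32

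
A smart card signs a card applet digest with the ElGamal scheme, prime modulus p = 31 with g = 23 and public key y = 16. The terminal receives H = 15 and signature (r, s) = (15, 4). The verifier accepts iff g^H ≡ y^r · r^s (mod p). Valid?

Left side g^H mod p:
Squares mod 31: 23^1≡23, 23^2≡2, 23^4≡4, 23^8≡16
15 = 8 + 4 + 2 + 1, so 23^15 ≡ 16·4·2·23 ≡ 30 (mod 31)
Right side y^r · r^s mod p:
Squares mod 31: 16^1≡16, 16^2≡8, 16^4≡2, 16^8≡4
15 = 8 + 4 + 2 + 1, so 16^15 ≡ 4·2·8·16 ≡ 1 (mod 31)
Squares mod 31: 15^1≡15, 15^2≡8, 15^4≡2
15^4 ≡ 2 (mod 31)
1·2 = 2 ≡ 2 (mod 31)
30 ≠ 2, so verification fails.

no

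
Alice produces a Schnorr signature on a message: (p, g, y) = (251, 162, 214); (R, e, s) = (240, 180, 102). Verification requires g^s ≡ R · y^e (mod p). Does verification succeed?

fails

g^s mod p:
162^2 = 26244 ≡ 140
162^4 ≡ 140^2 = 19600 ≡ 22
162^8 ≡ 22^2 = 484 ≡ 233
162^16 ≡ 233^2 = 54289 ≡ 73
162^32 ≡ 73^2 = 5329 ≡ 58
162^64 ≡ 58^2 = 3364 ≡ 101
102 = 64 + 32 + 4 + 2, so 162^102 ≡ 101·58·22·140 ≡ 7 (mod 251)
R · y^e mod p:
214^2 = 45796 ≡ 114
214^4 ≡ 114^2 = 12996 ≡ 195
214^8 ≡ 195^2 = 38025 ≡ 124
214^16 ≡ 124^2 = 15376 ≡ 65
214^32 ≡ 65^2 = 4225 ≡ 209
214^64 ≡ 209^2 = 43681 ≡ 7
214^128 ≡ 7^2 = 49
180 = 128 + 32 + 16 + 4, so 214^180 ≡ 49·209·65·195 ≡ 25 (mod 251)
240·25 = 6000 ≡ 227 (mod 251)
7 ≠ 227; the check fails.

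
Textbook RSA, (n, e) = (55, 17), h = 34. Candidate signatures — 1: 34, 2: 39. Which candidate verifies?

Candidate 1: 34^2 = 1156 ≡ 1; 34^4 ≡ 1^2 = 1; 34^8 ≡ 1^2 = 1; 34^16 ≡ 1^2 = 1; 17 = 16 + 1, so 34^17 ≡ 1·34 ≡ 34 (mod 55)
  → matches h = 34
Candidate 2: 39^2 = 1521 ≡ 36; 39^4 ≡ 36^2 = 1296 ≡ 31; 39^8 ≡ 31^2 = 961 ≡ 26; 39^16 ≡ 26^2 = 676 ≡ 16; 17 = 16 + 1, so 39^17 ≡ 16·39 ≡ 19 (mod 55)

1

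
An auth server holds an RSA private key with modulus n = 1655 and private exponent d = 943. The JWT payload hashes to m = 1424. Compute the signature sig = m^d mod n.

584

m^2 ≡ 1424^2 = 2027776 ≡ 401
m^4 ≡ 401^2 = 160801 ≡ 266
m^8 ≡ 266^2 = 70756 ≡ 1246
m^16 ≡ 1246^2 = 1552516 ≡ 126
m^32 ≡ 126^2 = 15876 ≡ 981
m^64 ≡ 981^2 = 962361 ≡ 806
m^128 ≡ 806^2 = 649636 ≡ 876
m^256 ≡ 876^2 = 767376 ≡ 1111
m^512 ≡ 1111^2 = 1234321 ≡ 1346
943 = 512 + 256 + 128 + 32 + 8 + 4 + 2 + 1, so m^943 ≡ 1346·1111·876·981·1246·266·401·1424 ≡ 584 (mod 1655)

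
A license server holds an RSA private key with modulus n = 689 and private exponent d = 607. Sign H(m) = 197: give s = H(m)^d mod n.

37

(H(m))^607 mod 689 = 37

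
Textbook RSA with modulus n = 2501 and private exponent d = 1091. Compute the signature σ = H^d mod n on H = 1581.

1704

Squares mod 2501: H^1≡1581, H^2≡1062, H^4≡2394, H^8≡1445, H^16≡2191, H^32≡1062, H^64≡2394, H^128≡1445, H^256≡2191, H^512≡1062, H^1024≡2394
1091 = 1024 + 64 + 2 + 1, so H^1091 ≡ 2394·2394·1062·1581 ≡ 1704 (mod 2501)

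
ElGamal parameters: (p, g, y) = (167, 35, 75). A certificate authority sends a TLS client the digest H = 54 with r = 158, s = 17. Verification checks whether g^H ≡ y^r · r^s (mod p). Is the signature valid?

invalid

Left side g^H mod p:
35^54 mod 167 = 7
Right side y^r · r^s mod p:
75^158 mod 167 = 18
158^17 mod 167 = 117
18·117 = 2106 ≡ 102 (mod 167)
7 ≠ 102, so verification fails.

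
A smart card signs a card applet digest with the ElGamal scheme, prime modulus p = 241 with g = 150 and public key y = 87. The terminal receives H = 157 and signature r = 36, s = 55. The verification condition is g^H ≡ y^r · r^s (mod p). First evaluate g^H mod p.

150^157 mod 241 = 154

154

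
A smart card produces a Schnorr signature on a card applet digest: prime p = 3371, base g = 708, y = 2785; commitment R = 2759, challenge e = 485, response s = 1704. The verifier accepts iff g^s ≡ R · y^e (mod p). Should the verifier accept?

g^s mod p:
708^2 = 501264 ≡ 2356
708^4 ≡ 2356^2 = 5550736 ≡ 2070
708^8 ≡ 2070^2 = 4284900 ≡ 359
708^16 ≡ 359^2 = 128881 ≡ 783
708^32 ≡ 783^2 = 613089 ≡ 2938
708^64 ≡ 2938^2 = 8631844 ≡ 2084
708^128 ≡ 2084^2 = 4343056 ≡ 1208
708^256 ≡ 1208^2 = 1459264 ≡ 2992
708^512 ≡ 2992^2 = 8952064 ≡ 2059
708^1024 ≡ 2059^2 = 4239481 ≡ 2134
1704 = 1024 + 512 + 128 + 32 + 8, so 708^1704 ≡ 2134·2059·1208·2938·359 ≡ 1118 (mod 3371)
R · y^e mod p:
2785^2 = 7756225 ≡ 2925
2785^4 ≡ 2925^2 = 8555625 ≡ 27
2785^8 ≡ 27^2 = 729
2785^16 ≡ 729^2 = 531441 ≡ 2194
2785^32 ≡ 2194^2 = 4813636 ≡ 3219
2785^64 ≡ 3219^2 = 10361961 ≡ 2878
2785^128 ≡ 2878^2 = 8282884 ≡ 337
2785^256 ≡ 337^2 = 113569 ≡ 2326
485 = 256 + 128 + 64 + 32 + 4 + 1, so 2785^485 ≡ 2326·337·2878·3219·27·2785 ≡ 1904 (mod 3371)
2759·1904 = 5253136 ≡ 1118 (mod 3371)
1118 ≡ 1118 (mod 3371); signature holds.

accept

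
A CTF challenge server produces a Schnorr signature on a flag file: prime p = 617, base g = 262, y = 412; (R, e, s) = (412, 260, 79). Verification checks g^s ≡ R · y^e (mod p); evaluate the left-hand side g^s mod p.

389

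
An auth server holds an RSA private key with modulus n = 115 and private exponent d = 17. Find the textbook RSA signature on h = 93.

93

h^2 ≡ 93^2 = 8649 ≡ 24
h^4 ≡ 24^2 = 576 ≡ 1
h^8 ≡ 1^2 = 1
h^16 ≡ 1^2 = 1
17 = 16 + 1, so h^17 ≡ 1·93 ≡ 93 (mod 115)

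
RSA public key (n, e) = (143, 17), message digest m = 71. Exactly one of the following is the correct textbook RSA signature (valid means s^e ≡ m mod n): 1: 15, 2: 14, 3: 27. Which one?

Candidate 1: Squares mod 143: 15^1≡15, 15^2≡82, 15^4≡3, 15^8≡9, 15^16≡81; 17 = 16 + 1, so 15^17 ≡ 81·15 ≡ 71 (mod 143)
  → matches m = 71
Candidate 2: Squares mod 143: 14^1≡14, 14^2≡53, 14^4≡92, 14^8≡27, 14^16≡14; 17 = 16 + 1, so 14^17 ≡ 14·14 ≡ 53 (mod 143)
Candidate 3: Squares mod 143: 27^1≡27, 27^2≡14, 27^4≡53, 27^8≡92, 27^16≡27; 17 = 16 + 1, so 27^17 ≡ 27·27 ≡ 14 (mod 143)

1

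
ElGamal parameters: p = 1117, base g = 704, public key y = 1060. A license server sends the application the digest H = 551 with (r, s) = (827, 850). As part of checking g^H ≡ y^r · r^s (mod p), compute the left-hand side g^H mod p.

979

Squares mod 1117: 704^1≡704, 704^2≡785, 704^4≡758, 704^8≡426, 704^16≡522, 704^32≡1053, 704^64≡745, 704^128≡993, 704^256≡855, 704^512≡507
551 = 512 + 32 + 4 + 2 + 1, so 704^551 ≡ 507·1053·758·785·704 ≡ 979 (mod 1117)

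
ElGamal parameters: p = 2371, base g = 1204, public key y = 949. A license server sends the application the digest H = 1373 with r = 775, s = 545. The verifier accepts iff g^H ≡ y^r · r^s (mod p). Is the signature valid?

invalid

Left side g^H mod p:
Squares mod 2371: 1204^1≡1204, 1204^2≡935, 1204^4≡1697, 1204^8≡1415, 1204^16≡1101, 1204^32≡620, 1204^64≡298, 1204^128≡1077, 1204^256≡510, 1204^512≡1661, 1204^1024≡1448
1373 = 1024 + 256 + 64 + 16 + 8 + 4 + 1, so 1204^1373 ≡ 1448·510·298·1101·1415·1697·1204 ≡ 638 (mod 2371)
Right side y^r · r^s mod p:
Squares mod 2371: 949^1≡949, 949^2≡1992, 949^4≡1381, 949^8≡877, 949^16≡925, 949^32≡2065, 949^64≡1167, 949^128≡935, 949^256≡1697, 949^512≡1415
775 = 512 + 256 + 4 + 2 + 1, so 949^775 ≡ 1415·1697·1381·1992·949 ≡ 1204 (mod 2371)
Squares mod 2371: 775^1≡775, 775^2≡762, 775^4≡2120, 775^8≡1355, 775^16≡871, 775^32≡2292, 775^64≡1499, 775^128≡1664, 775^256≡1939, 775^512≡1686
545 = 512 + 32 + 1, so 775^545 ≡ 1686·2292·775 ≡ 877 (mod 2371)
1204·877 = 1055908 ≡ 813 (mod 2371)
638 ≠ 813, so verification fails.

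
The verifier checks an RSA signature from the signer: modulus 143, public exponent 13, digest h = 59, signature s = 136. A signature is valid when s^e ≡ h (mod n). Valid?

no

s^2 ≡ 136^2 = 18496 ≡ 49
s^4 ≡ 49^2 = 2401 ≡ 113
s^8 ≡ 113^2 = 12769 ≡ 42
13 = 8 + 4 + 1, so s^13 ≡ 42·113·136 ≡ 97 (mod 143)
97 ≠ 59, so verification fails.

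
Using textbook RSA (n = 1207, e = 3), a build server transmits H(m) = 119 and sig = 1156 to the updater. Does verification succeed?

sig^3 mod 1207 = 119
119 = H(m), so the signature checks out.

passes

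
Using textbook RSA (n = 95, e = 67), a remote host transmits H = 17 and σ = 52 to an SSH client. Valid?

σ^2 ≡ 52^2 = 2704 ≡ 44
σ^4 ≡ 44^2 = 1936 ≡ 36
σ^8 ≡ 36^2 = 1296 ≡ 61
σ^16 ≡ 61^2 = 3721 ≡ 16
σ^32 ≡ 16^2 = 256 ≡ 66
σ^64 ≡ 66^2 = 4356 ≡ 81
67 = 64 + 2 + 1, so σ^67 ≡ 81·44·52 ≡ 78 (mod 95)
The recovered value 78 does not match the digest 17.

no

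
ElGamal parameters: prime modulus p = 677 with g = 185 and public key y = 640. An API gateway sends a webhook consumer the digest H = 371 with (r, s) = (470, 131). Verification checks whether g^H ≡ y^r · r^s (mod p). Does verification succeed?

passes

Left side g^H mod p:
Squares mod 677: 185^1≡185, 185^2≡375, 185^4≡486, 185^8≡600, 185^16≡513, 185^32≡493, 185^64≡6, 185^128≡36, 185^256≡619
371 = 256 + 64 + 32 + 16 + 2 + 1, so 185^371 ≡ 619·6·493·513·375·185 ≡ 190 (mod 677)
Right side y^r · r^s mod p:
Squares mod 677: 640^1≡640, 640^2≡15, 640^4≡225, 640^8≡527, 640^16≡159, 640^32≡232, 640^64≡341, 640^128≡514, 640^256≡166
470 = 256 + 128 + 64 + 16 + 4 + 2, so 640^470 ≡ 166·514·341·159·225·15 ≡ 560 (mod 677)
Squares mod 677: 470^1≡470, 470^2≡198, 470^4≡615, 470^8≡459, 470^16≡134, 470^32≡354, 470^64≡71, 470^128≡302
131 = 128 + 2 + 1, so 470^131 ≡ 302·198·470 ≡ 496 (mod 677)
560·496 = 277760 ≡ 190 (mod 677)
190 ≡ 190 (mod 677), so the signature is genuine.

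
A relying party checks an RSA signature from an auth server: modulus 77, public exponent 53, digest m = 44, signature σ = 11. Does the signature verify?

verifies

σ^2 ≡ 11^2 = 121 ≡ 44
σ^4 ≡ 44^2 = 1936 ≡ 11
σ^8 ≡ 11^2 = 121 ≡ 44
σ^16 ≡ 44^2 = 1936 ≡ 11
σ^32 ≡ 11^2 = 121 ≡ 44
53 = 32 + 16 + 4 + 1, so σ^53 ≡ 44·11·11·11 ≡ 44 (mod 77)
Since 44 equals the digest 44, verification succeeds.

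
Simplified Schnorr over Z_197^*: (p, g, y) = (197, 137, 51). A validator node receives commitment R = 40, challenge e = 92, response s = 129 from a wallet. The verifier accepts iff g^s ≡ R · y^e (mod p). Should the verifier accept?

g^s mod p:
137^2 = 18769 ≡ 54
137^4 ≡ 54^2 = 2916 ≡ 158
137^8 ≡ 158^2 = 24964 ≡ 142
137^16 ≡ 142^2 = 20164 ≡ 70
137^32 ≡ 70^2 = 4900 ≡ 172
137^64 ≡ 172^2 = 29584 ≡ 34
137^128 ≡ 34^2 = 1156 ≡ 171
129 = 128 + 1, so 137^129 ≡ 171·137 ≡ 181 (mod 197)
R · y^e mod p:
51^2 = 2601 ≡ 40
51^4 ≡ 40^2 = 1600 ≡ 24
51^8 ≡ 24^2 = 576 ≡ 182
51^16 ≡ 182^2 = 33124 ≡ 28
51^32 ≡ 28^2 = 784 ≡ 193
51^64 ≡ 193^2 = 37249 ≡ 16
92 = 64 + 16 + 8 + 4, so 51^92 ≡ 16·28·182·24 ≡ 63 (mod 197)
40·63 = 2520 ≡ 156 (mod 197)
181 ≠ 156; the check fails.

reject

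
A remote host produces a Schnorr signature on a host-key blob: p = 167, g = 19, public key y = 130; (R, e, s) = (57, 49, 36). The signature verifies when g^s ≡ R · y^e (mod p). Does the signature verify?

g^s mod p:
19^2 = 361 ≡ 27
19^4 ≡ 27^2 = 729 ≡ 61
19^8 ≡ 61^2 = 3721 ≡ 47
19^16 ≡ 47^2 = 2209 ≡ 38
19^32 ≡ 38^2 = 1444 ≡ 108
36 = 32 + 4, so 19^36 ≡ 108·61 ≡ 75 (mod 167)
R · y^e mod p:
130^2 = 16900 ≡ 33
130^4 ≡ 33^2 = 1089 ≡ 87
130^8 ≡ 87^2 = 7569 ≡ 54
130^16 ≡ 54^2 = 2916 ≡ 77
130^32 ≡ 77^2 = 5929 ≡ 84
49 = 32 + 16 + 1, so 130^49 ≡ 84·77·130 ≡ 162 (mod 167)
57·162 = 9234 ≡ 49 (mod 167)
75 ≠ 49; the check fails.

does not verify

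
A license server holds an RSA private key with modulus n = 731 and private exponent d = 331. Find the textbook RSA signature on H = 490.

H^2 ≡ 490^2 = 240100 ≡ 332
H^4 ≡ 332^2 = 110224 ≡ 574
H^8 ≡ 574^2 = 329476 ≡ 526
H^16 ≡ 526^2 = 276676 ≡ 358
H^32 ≡ 358^2 = 128164 ≡ 239
H^64 ≡ 239^2 = 57121 ≡ 103
H^128 ≡ 103^2 = 10609 ≡ 375
H^256 ≡ 375^2 = 140625 ≡ 273
331 = 256 + 64 + 8 + 2 + 1, so H^331 ≡ 273·103·526·332·490 ≡ 401 (mod 731)

401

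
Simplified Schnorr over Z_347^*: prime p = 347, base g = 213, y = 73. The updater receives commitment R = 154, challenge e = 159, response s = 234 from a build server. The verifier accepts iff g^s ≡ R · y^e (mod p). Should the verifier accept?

g^s mod p:
213^234 mod 347 = 130
R · y^e mod p:
73^159 mod 347 = 109
154·109 = 16786 ≡ 130 (mod 347)
130 ≡ 130 (mod 347); signature holds.

accept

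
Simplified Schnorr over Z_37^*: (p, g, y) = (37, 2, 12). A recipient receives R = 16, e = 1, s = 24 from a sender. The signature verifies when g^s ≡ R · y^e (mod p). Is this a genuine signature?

g^s mod p:
2^2 = 4
2^4 ≡ 4^2 = 16
2^8 ≡ 16^2 = 256 ≡ 34
2^16 ≡ 34^2 = 1156 ≡ 9
24 = 16 + 8, so 2^24 ≡ 9·34 ≡ 10 (mod 37)
R · y^e mod p:
12^1 mod 37 = 12
16·12 = 192 ≡ 7 (mod 37)
10 ≠ 7; the check fails.

forged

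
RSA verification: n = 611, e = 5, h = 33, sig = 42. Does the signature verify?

sig^2 ≡ 42^2 = 1764 ≡ 542
sig^4 ≡ 542^2 = 293764 ≡ 484
5 = 4 + 1, so sig^5 ≡ 484·42 ≡ 165 (mod 611)
sig^5 mod 611 = 165, but h = 33.

does not verify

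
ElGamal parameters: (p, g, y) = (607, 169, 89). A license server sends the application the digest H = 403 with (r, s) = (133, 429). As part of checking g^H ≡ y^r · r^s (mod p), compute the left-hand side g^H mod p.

540

Squares mod 607: 169^1≡169, 169^2≡32, 169^4≡417, 169^8≡287, 169^16≡424, 169^32≡104, 169^64≡497, 169^128≡567, 169^256≡386
403 = 256 + 128 + 16 + 2 + 1, so 169^403 ≡ 386·567·424·32·169 ≡ 540 (mod 607)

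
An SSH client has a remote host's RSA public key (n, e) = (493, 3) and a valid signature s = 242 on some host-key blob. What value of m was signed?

s^2 ≡ 242^2 = 58564 ≡ 390
3 = 2 + 1, so s^3 ≡ 390·242 ≡ 217 (mod 493)

217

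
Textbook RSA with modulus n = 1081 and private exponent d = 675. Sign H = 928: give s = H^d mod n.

577

H^675 mod 1081 = 577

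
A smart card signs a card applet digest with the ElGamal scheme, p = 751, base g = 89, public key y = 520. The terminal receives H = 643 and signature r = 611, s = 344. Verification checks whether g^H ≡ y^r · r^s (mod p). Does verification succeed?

Left side g^H mod p:
89^2 = 7921 ≡ 411
89^4 ≡ 411^2 = 168921 ≡ 697
89^8 ≡ 697^2 = 485809 ≡ 663
89^16 ≡ 663^2 = 439569 ≡ 234
89^32 ≡ 234^2 = 54756 ≡ 684
89^64 ≡ 684^2 = 467856 ≡ 734
89^128 ≡ 734^2 = 538756 ≡ 289
89^256 ≡ 289^2 = 83521 ≡ 160
89^512 ≡ 160^2 = 25600 ≡ 66
643 = 512 + 128 + 2 + 1, so 89^643 ≡ 66·289·411·89 ≡ 308 (mod 751)
Right side y^r · r^s mod p:
520^2 = 270400 ≡ 40
520^4 ≡ 40^2 = 1600 ≡ 98
520^8 ≡ 98^2 = 9604 ≡ 592
520^16 ≡ 592^2 = 350464 ≡ 498
520^32 ≡ 498^2 = 248004 ≡ 174
520^64 ≡ 174^2 = 30276 ≡ 236
520^128 ≡ 236^2 = 55696 ≡ 122
520^256 ≡ 122^2 = 14884 ≡ 615
520^512 ≡ 615^2 = 378225 ≡ 472
611 = 512 + 64 + 32 + 2 + 1, so 520^611 ≡ 472·236·174·40·520 ≡ 422 (mod 751)
611^2 = 373321 ≡ 74
611^4 ≡ 74^2 = 5476 ≡ 219
611^8 ≡ 219^2 = 47961 ≡ 648
611^16 ≡ 648^2 = 419904 ≡ 95
611^32 ≡ 95^2 = 9025 ≡ 13
611^64 ≡ 13^2 = 169
611^128 ≡ 169^2 = 28561 ≡ 23
611^256 ≡ 23^2 = 529
344 = 256 + 64 + 16 + 8, so 611^344 ≡ 529·169·95·648 ≡ 47 (mod 751)
422·47 = 19834 ≡ 308 (mod 751)
308 ≡ 308 (mod 751), so the signature is genuine.

passes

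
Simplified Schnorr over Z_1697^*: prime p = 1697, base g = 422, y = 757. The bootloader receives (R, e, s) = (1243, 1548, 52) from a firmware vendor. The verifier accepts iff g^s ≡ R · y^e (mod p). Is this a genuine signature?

forged

g^s mod p:
422^2 = 178084 ≡ 1596
422^4 ≡ 1596^2 = 2547216 ≡ 19
422^8 ≡ 19^2 = 361
422^16 ≡ 361^2 = 130321 ≡ 1349
422^32 ≡ 1349^2 = 1819801 ≡ 617
52 = 32 + 16 + 4, so 422^52 ≡ 617·1349·19 ≡ 1681 (mod 1697)
R · y^e mod p:
757^2 = 573049 ≡ 1160
757^4 ≡ 1160^2 = 1345600 ≡ 1576
757^8 ≡ 1576^2 = 2483776 ≡ 1065
757^16 ≡ 1065^2 = 1134225 ≡ 629
757^32 ≡ 629^2 = 395641 ≡ 240
757^64 ≡ 240^2 = 57600 ≡ 1599
757^128 ≡ 1599^2 = 2556801 ≡ 1119
757^256 ≡ 1119^2 = 1252161 ≡ 1472
757^512 ≡ 1472^2 = 2166784 ≡ 1412
757^1024 ≡ 1412^2 = 1993744 ≡ 1466
1548 = 1024 + 512 + 8 + 4, so 757^1548 ≡ 1466·1412·1065·1576 ≡ 98 (mod 1697)
1243·98 = 121814 ≡ 1327 (mod 1697)
1681 ≠ 1327; the check fails.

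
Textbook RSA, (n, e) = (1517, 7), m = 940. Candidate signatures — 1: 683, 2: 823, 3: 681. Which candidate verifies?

1

Candidate 1: Squares mod 1517: 683^1≡683, 683^2≡770, 683^4≡1270; 7 = 4 + 2 + 1, so 683^7 ≡ 1270·770·683 ≡ 940 (mod 1517)
  → matches m = 940
Candidate 2: Squares mod 1517: 823^1≡823, 823^2≡747, 823^4≡1270; 7 = 4 + 2 + 1, so 823^7 ≡ 1270·747·823 ≡ 793 (mod 1517)
Candidate 3: Squares mod 1517: 681^1≡681, 681^2≡1076, 681^4≡305; 7 = 4 + 2 + 1, so 681^7 ≡ 305·1076·681 ≡ 72 (mod 1517)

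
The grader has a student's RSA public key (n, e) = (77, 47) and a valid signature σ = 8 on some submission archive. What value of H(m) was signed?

σ^2 ≡ 8^2 = 64
σ^4 ≡ 64^2 = 4096 ≡ 15
σ^8 ≡ 15^2 = 225 ≡ 71
σ^16 ≡ 71^2 = 5041 ≡ 36
σ^32 ≡ 36^2 = 1296 ≡ 64
47 = 32 + 8 + 4 + 2 + 1, so σ^47 ≡ 64·71·15·64·8 ≡ 57 (mod 77)

57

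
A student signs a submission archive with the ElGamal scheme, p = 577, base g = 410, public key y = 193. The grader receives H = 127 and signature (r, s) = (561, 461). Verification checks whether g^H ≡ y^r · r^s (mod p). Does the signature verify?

Left side g^H mod p:
410^2 = 168100 ≡ 193
410^4 ≡ 193^2 = 37249 ≡ 321
410^8 ≡ 321^2 = 103041 ≡ 335
410^16 ≡ 335^2 = 112225 ≡ 287
410^32 ≡ 287^2 = 82369 ≡ 435
410^64 ≡ 435^2 = 189225 ≡ 546
127 = 64 + 32 + 16 + 8 + 4 + 2 + 1, so 410^127 ≡ 546·435·287·335·321·193·410 ≡ 167 (mod 577)
Right side y^r · r^s mod p:
193^2 = 37249 ≡ 321
193^4 ≡ 321^2 = 103041 ≡ 335
193^8 ≡ 335^2 = 112225 ≡ 287
193^16 ≡ 287^2 = 82369 ≡ 435
193^32 ≡ 435^2 = 189225 ≡ 546
193^64 ≡ 546^2 = 298116 ≡ 384
193^128 ≡ 384^2 = 147456 ≡ 321
193^256 ≡ 321^2 = 103041 ≡ 335
193^512 ≡ 335^2 = 112225 ≡ 287
561 = 512 + 32 + 16 + 1, so 193^561 ≡ 287·546·435·193 ≡ 214 (mod 577)
561^2 = 314721 ≡ 256
561^4 ≡ 256^2 = 65536 ≡ 335
561^8 ≡ 335^2 = 112225 ≡ 287
561^16 ≡ 287^2 = 82369 ≡ 435
561^32 ≡ 435^2 = 189225 ≡ 546
561^64 ≡ 546^2 = 298116 ≡ 384
561^128 ≡ 384^2 = 147456 ≡ 321
561^256 ≡ 321^2 = 103041 ≡ 335
461 = 256 + 128 + 64 + 8 + 4 + 1, so 561^461 ≡ 335·321·384·287·335·561 ≡ 203 (mod 577)
214·203 = 43442 ≡ 167 (mod 577)
167 ≡ 167 (mod 577), so the signature is genuine.

verifies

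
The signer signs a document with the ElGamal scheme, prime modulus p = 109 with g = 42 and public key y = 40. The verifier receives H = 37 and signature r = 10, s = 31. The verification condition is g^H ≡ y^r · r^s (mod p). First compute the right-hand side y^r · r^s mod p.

40^2 = 1600 ≡ 74
40^4 ≡ 74^2 = 5476 ≡ 26
40^8 ≡ 26^2 = 676 ≡ 22
10 = 8 + 2, so 40^10 ≡ 22·74 ≡ 102 (mod 109)
10^2 = 100
10^4 ≡ 100^2 = 10000 ≡ 81
10^8 ≡ 81^2 = 6561 ≡ 21
10^16 ≡ 21^2 = 441 ≡ 5
31 = 16 + 8 + 4 + 2 + 1, so 10^31 ≡ 5·21·81·100·10 ≡ 57 (mod 109)
y^r · r^s ≡ 102·57 = 5814 ≡ 37 (mod 109)

37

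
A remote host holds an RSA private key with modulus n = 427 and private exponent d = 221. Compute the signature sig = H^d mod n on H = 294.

294

H^2 ≡ 294^2 = 86436 ≡ 182
H^4 ≡ 182^2 = 33124 ≡ 245
H^8 ≡ 245^2 = 60025 ≡ 245
H^16 ≡ 245^2 = 60025 ≡ 245
H^32 ≡ 245^2 = 60025 ≡ 245
H^64 ≡ 245^2 = 60025 ≡ 245
H^128 ≡ 245^2 = 60025 ≡ 245
221 = 128 + 64 + 16 + 8 + 4 + 1, so H^221 ≡ 245·245·245·245·245·294 ≡ 294 (mod 427)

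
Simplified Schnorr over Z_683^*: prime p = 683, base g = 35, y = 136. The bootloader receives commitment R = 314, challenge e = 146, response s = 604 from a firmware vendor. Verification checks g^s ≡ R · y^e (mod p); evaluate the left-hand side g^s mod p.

35^2 = 1225 ≡ 542
35^4 ≡ 542^2 = 293764 ≡ 74
35^8 ≡ 74^2 = 5476 ≡ 12
35^16 ≡ 12^2 = 144
35^32 ≡ 144^2 = 20736 ≡ 246
35^64 ≡ 246^2 = 60516 ≡ 412
35^128 ≡ 412^2 = 169744 ≡ 360
35^256 ≡ 360^2 = 129600 ≡ 513
35^512 ≡ 513^2 = 263169 ≡ 214
604 = 512 + 64 + 16 + 8 + 4, so 35^604 ≡ 214·412·144·12·74 ≡ 332 (mod 683)

332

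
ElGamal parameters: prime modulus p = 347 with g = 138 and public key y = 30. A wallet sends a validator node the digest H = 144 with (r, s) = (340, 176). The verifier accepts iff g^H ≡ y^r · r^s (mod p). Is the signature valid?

Left side g^H mod p:
138^144 mod 347 = 94
Right side y^r · r^s mod p:
30^340 mod 347 = 197
340^176 mod 347 = 4
197·4 = 788 ≡ 94 (mod 347)
94 ≡ 94 (mod 347), so the signature is genuine.

valid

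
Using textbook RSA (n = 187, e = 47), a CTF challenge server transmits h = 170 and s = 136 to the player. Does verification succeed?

Squares mod 187: s^1≡136, s^2≡170, s^4≡102, s^8≡119, s^16≡136, s^32≡170
47 = 32 + 8 + 4 + 2 + 1, so s^47 ≡ 170·119·102·170·136 ≡ 170 (mod 187)
170 = h, so the signature checks out.

passes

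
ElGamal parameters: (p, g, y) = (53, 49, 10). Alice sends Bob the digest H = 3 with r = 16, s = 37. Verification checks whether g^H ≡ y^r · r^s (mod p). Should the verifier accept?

accept

Left side g^H mod p:
49^2 = 2401 ≡ 16
3 = 2 + 1, so 49^3 ≡ 16·49 ≡ 42 (mod 53)
Right side y^r · r^s mod p:
10^2 = 100 ≡ 47
10^4 ≡ 47^2 = 2209 ≡ 36
10^8 ≡ 36^2 = 1296 ≡ 24
10^16 ≡ 24^2 = 576 ≡ 46
16^2 = 256 ≡ 44
16^4 ≡ 44^2 = 1936 ≡ 28
16^8 ≡ 28^2 = 784 ≡ 42
16^16 ≡ 42^2 = 1764 ≡ 15
16^32 ≡ 15^2 = 225 ≡ 13
37 = 32 + 4 + 1, so 16^37 ≡ 13·28·16 ≡ 47 (mod 53)
46·47 = 2162 ≡ 42 (mod 53)
42 ≡ 42 (mod 53), so the signature is genuine.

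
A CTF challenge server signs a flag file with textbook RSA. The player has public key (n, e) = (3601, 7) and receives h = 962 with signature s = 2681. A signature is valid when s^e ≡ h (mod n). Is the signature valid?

s^2 ≡ 2681^2 = 7187761 ≡ 165
s^4 ≡ 165^2 = 27225 ≡ 2018
7 = 4 + 2 + 1, so s^7 ≡ 2018·165·2681 ≡ 1069 (mod 3601)
s^7 mod 3601 = 1069, but h = 962.

invalid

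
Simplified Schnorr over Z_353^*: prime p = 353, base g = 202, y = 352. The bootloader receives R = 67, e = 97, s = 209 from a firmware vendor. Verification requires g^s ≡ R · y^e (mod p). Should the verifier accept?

g^s mod p:
202^2 = 40804 ≡ 209
202^4 ≡ 209^2 = 43681 ≡ 262
202^8 ≡ 262^2 = 68644 ≡ 162
202^16 ≡ 162^2 = 26244 ≡ 122
202^32 ≡ 122^2 = 14884 ≡ 58
202^64 ≡ 58^2 = 3364 ≡ 187
202^128 ≡ 187^2 = 34969 ≡ 22
209 = 128 + 64 + 16 + 1, so 202^209 ≡ 22·187·122·202 ≡ 286 (mod 353)
R · y^e mod p:
352^2 = 123904 ≡ 1
352^4 ≡ 1^2 = 1
352^8 ≡ 1^2 = 1
352^16 ≡ 1^2 = 1
352^32 ≡ 1^2 = 1
352^64 ≡ 1^2 = 1
97 = 64 + 32 + 1, so 352^97 ≡ 1·1·352 ≡ 352 (mod 353)
67·352 = 23584 ≡ 286 (mod 353)
286 ≡ 286 (mod 353); signature holds.

accept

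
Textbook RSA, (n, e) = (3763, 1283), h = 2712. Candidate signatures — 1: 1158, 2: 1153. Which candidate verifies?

Candidate 1: 1158^2 = 1340964 ≡ 1336; 1158^4 ≡ 1336^2 = 1784896 ≡ 1234; 1158^8 ≡ 1234^2 = 1522756 ≡ 2504; 1158^16 ≡ 2504^2 = 6270016 ≡ 858; 1158^32 ≡ 858^2 = 736164 ≡ 2379; 1158^64 ≡ 2379^2 = 5659641 ≡ 89; 1158^128 ≡ 89^2 = 7921 ≡ 395; 1158^256 ≡ 395^2 = 156025 ≡ 1742; 1158^512 ≡ 1742^2 = 3034564 ≡ 1586; 1158^1024 ≡ 1586^2 = 2515396 ≡ 1712; 1283 = 1024 + 256 + 2 + 1, so 1158^1283 ≡ 1712·1742·1336·1158 ≡ 528 (mod 3763)
Candidate 2: 1153^2 = 1329409 ≡ 1070; 1153^4 ≡ 1070^2 = 1144900 ≡ 948; 1153^8 ≡ 948^2 = 898704 ≡ 3110; 1153^16 ≡ 3110^2 = 9672100 ≡ 1190; 1153^32 ≡ 1190^2 = 1416100 ≡ 1212; 1153^64 ≡ 1212^2 = 1468944 ≡ 1374; 1153^128 ≡ 1374^2 = 1887876 ≡ 2613; 1153^256 ≡ 2613^2 = 6827769 ≡ 1687; 1153^512 ≡ 1687^2 = 2845969 ≡ 1141; 1153^1024 ≡ 1141^2 = 1301881 ≡ 3646; 1283 = 1024 + 256 + 2 + 1, so 1153^1283 ≡ 3646·1687·1070·1153 ≡ 2712 (mod 3763)
  → matches h = 2712

2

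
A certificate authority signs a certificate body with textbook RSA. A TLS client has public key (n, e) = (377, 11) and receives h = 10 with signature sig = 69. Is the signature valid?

valid

sig^11 mod 377 = 10
Since 10 equals the digest 10, verification succeeds.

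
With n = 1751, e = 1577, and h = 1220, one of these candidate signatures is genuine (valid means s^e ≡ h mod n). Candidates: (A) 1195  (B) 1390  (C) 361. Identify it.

Candidate A: Squares mod 1751: 1195^1≡1195, 1195^2≡960, 1195^4≡574, 1195^8≡288, 1195^16≡647, 1195^32≡120, 1195^64≡392, 1195^128≡1327, 1195^256≡1174, 1195^512≡239, 1195^1024≡1089; 1577 = 1024 + 512 + 32 + 8 + 1, so 1195^1577 ≡ 1089·239·120·288·1195 ≡ 199 (mod 1751)
Candidate B: Squares mod 1751: 1390^1≡1390, 1390^2≡747, 1390^4≡1191, 1390^8≡171, 1390^16≡1225, 1390^32≡18, 1390^64≡324, 1390^128≡1667, 1390^256≡52, 1390^512≡953, 1390^1024≡1191; 1577 = 1024 + 512 + 32 + 8 + 1, so 1390^1577 ≡ 1191·953·18·171·1390 ≡ 1220 (mod 1751)
  → matches h = 1220
Candidate C: Squares mod 1751: 361^1≡361, 361^2≡747, 361^4≡1191, 361^8≡171, 361^16≡1225, 361^32≡18, 361^64≡324, 361^128≡1667, 361^256≡52, 361^512≡953, 361^1024≡1191; 1577 = 1024 + 512 + 32 + 8 + 1, so 361^1577 ≡ 1191·953·18·171·361 ≡ 531 (mod 1751)

B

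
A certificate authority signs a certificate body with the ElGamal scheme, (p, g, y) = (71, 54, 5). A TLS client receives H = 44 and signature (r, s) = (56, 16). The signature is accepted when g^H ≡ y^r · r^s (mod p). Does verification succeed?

Left side g^H mod p:
54^44 mod 71 = 25
Right side y^r · r^s mod p:
5^56 mod 71 = 5
56^16 mod 71 = 16
5·16 = 80 ≡ 9 (mod 71)
25 ≠ 9, so verification fails.

fails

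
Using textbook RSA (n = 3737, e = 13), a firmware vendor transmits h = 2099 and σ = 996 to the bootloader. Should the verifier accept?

σ^2 ≡ 996^2 = 992016 ≡ 1711
σ^4 ≡ 1711^2 = 2927521 ≡ 1450
σ^8 ≡ 1450^2 = 2102500 ≡ 2306
13 = 8 + 4 + 1, so σ^13 ≡ 2306·1450·996 ≡ 488 (mod 3737)
σ^13 mod 3737 = 488, but h = 2099.

reject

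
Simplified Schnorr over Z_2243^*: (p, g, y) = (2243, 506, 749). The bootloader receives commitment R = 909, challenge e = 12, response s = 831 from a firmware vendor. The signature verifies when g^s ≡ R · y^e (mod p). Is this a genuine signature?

genuine

g^s mod p:
506^2 = 256036 ≡ 334
506^4 ≡ 334^2 = 111556 ≡ 1649
506^8 ≡ 1649^2 = 2719201 ≡ 685
506^16 ≡ 685^2 = 469225 ≡ 438
506^32 ≡ 438^2 = 191844 ≡ 1189
506^64 ≡ 1189^2 = 1413721 ≡ 631
506^128 ≡ 631^2 = 398161 ≡ 1150
506^256 ≡ 1150^2 = 1322500 ≡ 1373
506^512 ≡ 1373^2 = 1885129 ≡ 1009
831 = 512 + 256 + 32 + 16 + 8 + 4 + 2 + 1, so 506^831 ≡ 1009·1373·1189·438·685·1649·334·506 ≡ 147 (mod 2243)
R · y^e mod p:
749^2 = 561001 ≡ 251
749^4 ≡ 251^2 = 63001 ≡ 197
749^8 ≡ 197^2 = 38809 ≡ 678
12 = 8 + 4, so 749^12 ≡ 678·197 ≡ 1229 (mod 2243)
909·1229 = 1117161 ≡ 147 (mod 2243)
147 ≡ 147 (mod 2243); signature holds.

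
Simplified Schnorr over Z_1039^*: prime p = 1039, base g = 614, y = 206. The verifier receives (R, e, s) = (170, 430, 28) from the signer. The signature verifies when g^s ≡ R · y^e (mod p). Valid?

yes

g^s mod p:
614^28 mod 1039 = 426
R · y^e mod p:
206^430 mod 1039 = 467
170·467 = 79390 ≡ 426 (mod 1039)
426 ≡ 426 (mod 1039); signature holds.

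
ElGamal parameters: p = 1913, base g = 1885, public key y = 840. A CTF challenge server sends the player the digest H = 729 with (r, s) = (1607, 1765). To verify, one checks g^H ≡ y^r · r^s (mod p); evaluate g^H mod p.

Squares mod 1913: 1885^1≡1885, 1885^2≡784, 1885^4≡583, 1885^8≡1288, 1885^16≡373, 1885^32≡1393, 1885^64≡667, 1885^128≡1073, 1885^256≡1616, 1885^512≡211
729 = 512 + 128 + 64 + 16 + 8 + 1, so 1885^729 ≡ 211·1073·667·373·1288·1885 ≡ 1592 (mod 1913)

1592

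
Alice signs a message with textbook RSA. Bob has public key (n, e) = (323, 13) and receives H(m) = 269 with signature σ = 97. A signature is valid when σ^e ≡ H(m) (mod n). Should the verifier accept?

σ^13 mod 323 = 269
269 = H(m), so the signature checks out.

accept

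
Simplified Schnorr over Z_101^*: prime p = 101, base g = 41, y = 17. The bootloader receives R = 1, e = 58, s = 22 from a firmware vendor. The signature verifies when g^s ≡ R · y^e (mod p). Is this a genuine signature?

forged

g^s mod p:
41^22 mod 101 = 65
R · y^e mod p:
17^58 mod 101 = 36
1·36 = 36 ≡ 36 (mod 101)
65 ≠ 36; the check fails.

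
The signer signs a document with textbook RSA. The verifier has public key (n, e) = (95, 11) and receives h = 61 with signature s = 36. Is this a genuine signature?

Squares mod 95: s^1≡36, s^2≡61, s^4≡16, s^8≡66
11 = 8 + 2 + 1, so s^11 ≡ 66·61·36 ≡ 61 (mod 95)
s^11 mod 95 = 61 matches h.

genuine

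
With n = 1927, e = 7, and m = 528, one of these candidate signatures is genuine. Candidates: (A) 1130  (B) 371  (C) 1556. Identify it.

C

Candidate A: 1130^7 mod 1927 = 1726
Candidate B: 371^7 mod 1927 = 1399
Candidate C: 1556^7 mod 1927 = 528
  → matches m = 528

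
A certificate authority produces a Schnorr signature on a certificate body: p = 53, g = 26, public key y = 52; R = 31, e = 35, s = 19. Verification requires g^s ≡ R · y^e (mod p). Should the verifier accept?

g^s mod p:
26^2 = 676 ≡ 40
26^4 ≡ 40^2 = 1600 ≡ 10
26^8 ≡ 10^2 = 100 ≡ 47
26^16 ≡ 47^2 = 2209 ≡ 36
19 = 16 + 2 + 1, so 26^19 ≡ 36·40·26 ≡ 22 (mod 53)
R · y^e mod p:
52^2 = 2704 ≡ 1
52^4 ≡ 1^2 = 1
52^8 ≡ 1^2 = 1
52^16 ≡ 1^2 = 1
52^32 ≡ 1^2 = 1
35 = 32 + 2 + 1, so 52^35 ≡ 1·1·52 ≡ 52 (mod 53)
31·52 = 1612 ≡ 22 (mod 53)
22 ≡ 22 (mod 53); signature holds.

accept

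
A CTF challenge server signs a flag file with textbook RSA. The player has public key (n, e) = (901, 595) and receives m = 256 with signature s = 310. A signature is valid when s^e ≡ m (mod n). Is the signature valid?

invalid

s^595 mod 901 = 421
s^595 mod 901 = 421, but m = 256.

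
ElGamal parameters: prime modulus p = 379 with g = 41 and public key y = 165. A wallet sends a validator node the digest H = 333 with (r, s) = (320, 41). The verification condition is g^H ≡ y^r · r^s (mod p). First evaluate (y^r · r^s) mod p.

94

165^2 = 27225 ≡ 316
165^4 ≡ 316^2 = 99856 ≡ 179
165^8 ≡ 179^2 = 32041 ≡ 205
165^16 ≡ 205^2 = 42025 ≡ 335
165^32 ≡ 335^2 = 112225 ≡ 41
165^64 ≡ 41^2 = 1681 ≡ 165
165^128 ≡ 165^2 = 27225 ≡ 316
165^256 ≡ 316^2 = 99856 ≡ 179
320 = 256 + 64, so 165^320 ≡ 179·165 ≡ 352 (mod 379)
320^2 = 102400 ≡ 70
320^4 ≡ 70^2 = 4900 ≡ 352
320^8 ≡ 352^2 = 123904 ≡ 350
320^16 ≡ 350^2 = 122500 ≡ 83
320^32 ≡ 83^2 = 6889 ≡ 67
41 = 32 + 8 + 1, so 320^41 ≡ 67·350·320 ≡ 179 (mod 379)
y^r · r^s ≡ 352·179 = 63008 ≡ 94 (mod 379)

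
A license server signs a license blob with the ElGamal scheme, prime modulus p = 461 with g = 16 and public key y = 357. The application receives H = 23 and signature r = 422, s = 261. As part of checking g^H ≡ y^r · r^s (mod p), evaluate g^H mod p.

16^2 = 256
16^4 ≡ 256^2 = 65536 ≡ 74
16^8 ≡ 74^2 = 5476 ≡ 405
16^16 ≡ 405^2 = 164025 ≡ 370
23 = 16 + 4 + 2 + 1, so 16^23 ≡ 370·74·256·16 ≡ 88 (mod 461)

88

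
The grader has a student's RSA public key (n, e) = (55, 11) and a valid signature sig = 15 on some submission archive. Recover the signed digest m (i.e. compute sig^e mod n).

15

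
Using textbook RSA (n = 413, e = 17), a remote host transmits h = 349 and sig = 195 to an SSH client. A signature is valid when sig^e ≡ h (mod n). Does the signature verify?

verifies

Squares mod 413: sig^1≡195, sig^2≡29, sig^4≡15, sig^8≡225, sig^16≡239
17 = 16 + 1, so sig^17 ≡ 239·195 ≡ 349 (mod 413)
Since 349 equals the digest 349, verification succeeds.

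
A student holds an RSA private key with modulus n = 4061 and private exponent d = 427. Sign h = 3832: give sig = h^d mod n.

3417

h^427 mod 4061 = 3417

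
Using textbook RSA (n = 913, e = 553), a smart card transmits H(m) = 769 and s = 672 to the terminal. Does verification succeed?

fails

Squares mod 913: s^1≡672, s^2≡562, s^4≡859, s^8≡177, s^16≡287, s^32≡199, s^64≡342, s^128≡100, s^256≡870, s^512≡23
553 = 512 + 32 + 8 + 1, so s^553 ≡ 23·199·177·672 ≡ 309 (mod 913)
The recovered value 309 does not match the digest 769.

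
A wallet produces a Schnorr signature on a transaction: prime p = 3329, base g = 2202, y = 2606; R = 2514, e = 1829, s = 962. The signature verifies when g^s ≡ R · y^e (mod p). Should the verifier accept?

reject

g^s mod p:
Squares mod 3329: 2202^1≡2202, 2202^2≡1780, 2202^4≡2521, 2202^8≡380, 2202^16≡1253, 2202^32≡2050, 2202^64≡1302, 2202^128≡743, 2202^256≡2764, 2202^512≡2970
962 = 512 + 256 + 128 + 64 + 2, so 2202^962 ≡ 2970·2764·743·1302·1780 ≡ 1795 (mod 3329)
R · y^e mod p:
Squares mod 3329: 2606^1≡2606, 2606^2≡76, 2606^4≡2447, 2606^8≡2267, 2606^16≡2642, 2606^32≡2580, 2606^64≡1729, 2606^128≡3328, 2606^256≡1, 2606^512≡1, 2606^1024≡1
1829 = 1024 + 512 + 256 + 32 + 4 + 1, so 2606^1829 ≡ 1·1·1·2580·2447·2606 ≡ 1461 (mod 3329)
2514·1461 = 3672954 ≡ 1067 (mod 3329)
1795 ≠ 1067; the check fails.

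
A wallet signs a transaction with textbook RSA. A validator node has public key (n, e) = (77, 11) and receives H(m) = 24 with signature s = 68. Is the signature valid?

valid

s^2 ≡ 68^2 = 4624 ≡ 4
s^4 ≡ 4^2 = 16
s^8 ≡ 16^2 = 256 ≡ 25
11 = 8 + 2 + 1, so s^11 ≡ 25·4·68 ≡ 24 (mod 77)
Since 24 equals the digest 24, verification succeeds.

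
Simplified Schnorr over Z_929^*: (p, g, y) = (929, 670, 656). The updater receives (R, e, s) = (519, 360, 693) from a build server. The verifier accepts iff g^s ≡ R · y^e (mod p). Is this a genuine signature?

g^s mod p:
670^2 = 448900 ≡ 193
670^4 ≡ 193^2 = 37249 ≡ 89
670^8 ≡ 89^2 = 7921 ≡ 489
670^16 ≡ 489^2 = 239121 ≡ 368
670^32 ≡ 368^2 = 135424 ≡ 719
670^64 ≡ 719^2 = 516961 ≡ 437
670^128 ≡ 437^2 = 190969 ≡ 524
670^256 ≡ 524^2 = 274576 ≡ 521
670^512 ≡ 521^2 = 271441 ≡ 173
693 = 512 + 128 + 32 + 16 + 4 + 1, so 670^693 ≡ 173·524·719·368·89·670 ≡ 7 (mod 929)
R · y^e mod p:
656^2 = 430336 ≡ 209
656^4 ≡ 209^2 = 43681 ≡ 18
656^8 ≡ 18^2 = 324
656^16 ≡ 324^2 = 104976 ≡ 928
656^32 ≡ 928^2 = 861184 ≡ 1
656^64 ≡ 1^2 = 1
656^128 ≡ 1^2 = 1
656^256 ≡ 1^2 = 1
360 = 256 + 64 + 32 + 8, so 656^360 ≡ 1·1·1·324 ≡ 324 (mod 929)
519·324 = 168156 ≡ 7 (mod 929)
7 ≡ 7 (mod 929); signature holds.

genuine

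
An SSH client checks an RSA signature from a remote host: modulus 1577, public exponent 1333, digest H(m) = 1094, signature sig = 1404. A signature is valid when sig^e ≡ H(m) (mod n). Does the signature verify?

sig^2 ≡ 1404^2 = 1971216 ≡ 1543
sig^4 ≡ 1543^2 = 2380849 ≡ 1156
sig^8 ≡ 1156^2 = 1336336 ≡ 617
sig^16 ≡ 617^2 = 380689 ≡ 632
sig^32 ≡ 632^2 = 399424 ≡ 443
sig^64 ≡ 443^2 = 196249 ≡ 701
sig^128 ≡ 701^2 = 491401 ≡ 954
sig^256 ≡ 954^2 = 910116 ≡ 187
sig^512 ≡ 187^2 = 34969 ≡ 275
sig^1024 ≡ 275^2 = 75625 ≡ 1506
1333 = 1024 + 256 + 32 + 16 + 4 + 1, so sig^1333 ≡ 1506·187·443·632·1156·1404 ≡ 150 (mod 1577)
The recovered value 150 does not match the digest 1094.

does not verify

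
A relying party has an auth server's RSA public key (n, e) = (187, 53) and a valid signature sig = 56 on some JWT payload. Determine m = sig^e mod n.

sig^2 ≡ 56^2 = 3136 ≡ 144
sig^4 ≡ 144^2 = 20736 ≡ 166
sig^8 ≡ 166^2 = 27556 ≡ 67
sig^16 ≡ 67^2 = 4489 ≡ 1
sig^32 ≡ 1^2 = 1
53 = 32 + 16 + 4 + 1, so sig^53 ≡ 1·1·166·56 ≡ 133 (mod 187)

133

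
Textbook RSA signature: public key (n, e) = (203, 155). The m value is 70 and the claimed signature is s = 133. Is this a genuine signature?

s^155 mod 203 = 70
70 = m, so the signature checks out.

genuine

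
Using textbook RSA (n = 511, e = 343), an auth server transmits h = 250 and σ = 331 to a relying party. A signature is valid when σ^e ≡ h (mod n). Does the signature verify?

does not verify

Squares mod 511: σ^1≡331, σ^2≡207, σ^4≡436, σ^8≡4, σ^16≡16, σ^32≡256, σ^64≡128, σ^128≡32, σ^256≡2
343 = 256 + 64 + 16 + 4 + 2 + 1, so σ^343 ≡ 2·128·16·436·207·331 ≡ 261 (mod 511)
The recovered value 261 does not match the digest 250.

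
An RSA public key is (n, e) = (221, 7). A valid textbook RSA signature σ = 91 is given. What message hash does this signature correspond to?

65

σ^7 mod 221 = 65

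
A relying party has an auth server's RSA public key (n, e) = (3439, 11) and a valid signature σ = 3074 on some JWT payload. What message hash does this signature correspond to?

2948

σ^2 ≡ 3074^2 = 9449476 ≡ 2543
σ^4 ≡ 2543^2 = 6466849 ≡ 1529
σ^8 ≡ 1529^2 = 2337841 ≡ 2760
11 = 8 + 2 + 1, so σ^11 ≡ 2760·2543·3074 ≡ 2948 (mod 3439)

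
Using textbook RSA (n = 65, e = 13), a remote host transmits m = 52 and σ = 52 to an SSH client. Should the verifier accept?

σ^2 ≡ 52^2 = 2704 ≡ 39
σ^4 ≡ 39^2 = 1521 ≡ 26
σ^8 ≡ 26^2 = 676 ≡ 26
13 = 8 + 4 + 1, so σ^13 ≡ 26·26·52 ≡ 52 (mod 65)
52 = m, so the signature checks out.

accept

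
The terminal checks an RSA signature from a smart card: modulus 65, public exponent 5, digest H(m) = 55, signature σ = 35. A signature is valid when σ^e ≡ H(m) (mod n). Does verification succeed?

Squares mod 65: σ^1≡35, σ^2≡55, σ^4≡35
5 = 4 + 1, so σ^5 ≡ 35·35 ≡ 55 (mod 65)
55 = H(m), so the signature checks out.

passes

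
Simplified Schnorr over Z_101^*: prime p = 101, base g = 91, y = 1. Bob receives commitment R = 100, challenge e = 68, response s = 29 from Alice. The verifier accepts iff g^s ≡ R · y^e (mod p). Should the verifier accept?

g^s mod p:
91^2 = 8281 ≡ 100
91^4 ≡ 100^2 = 10000 ≡ 1
91^8 ≡ 1^2 = 1
91^16 ≡ 1^2 = 1
29 = 16 + 8 + 4 + 1, so 91^29 ≡ 1·1·1·91 ≡ 91 (mod 101)
R · y^e mod p:
1^2 = 1
1^4 ≡ 1^2 = 1
1^8 ≡ 1^2 = 1
1^16 ≡ 1^2 = 1
1^32 ≡ 1^2 = 1
1^64 ≡ 1^2 = 1
68 = 64 + 4, so 1^68 ≡ 1·1 ≡ 1 (mod 101)
100·1 = 100 ≡ 100 (mod 101)
91 ≠ 100; the check fails.

reject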